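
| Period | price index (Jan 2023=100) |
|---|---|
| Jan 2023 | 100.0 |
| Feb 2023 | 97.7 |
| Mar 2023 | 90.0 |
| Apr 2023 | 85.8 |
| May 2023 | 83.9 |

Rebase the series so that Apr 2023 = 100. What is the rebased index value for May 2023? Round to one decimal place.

Rebased(May 2023) = 83.9 / 85.8 × 100 = 97.7855

97.8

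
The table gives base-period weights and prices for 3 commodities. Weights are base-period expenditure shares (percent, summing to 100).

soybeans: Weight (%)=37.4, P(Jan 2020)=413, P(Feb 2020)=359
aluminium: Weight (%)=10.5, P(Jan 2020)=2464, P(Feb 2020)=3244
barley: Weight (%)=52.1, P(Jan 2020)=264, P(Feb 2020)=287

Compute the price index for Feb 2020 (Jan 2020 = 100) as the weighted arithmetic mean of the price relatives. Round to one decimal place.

103.0

soybeans: 37.4 × (359/413) = 37.4 × 0.869249 = 32.5099
aluminium: 10.5 × (3244/2464) = 10.5 × 1.316558 = 13.8239
barley: 52.1 × (287/264) = 52.1 × 1.087121 = 56.6390
Index = Σ wᵢ·(p₁ᵢ/p₀ᵢ) = 32.5099 + 13.8239 + 56.6390 = 102.9728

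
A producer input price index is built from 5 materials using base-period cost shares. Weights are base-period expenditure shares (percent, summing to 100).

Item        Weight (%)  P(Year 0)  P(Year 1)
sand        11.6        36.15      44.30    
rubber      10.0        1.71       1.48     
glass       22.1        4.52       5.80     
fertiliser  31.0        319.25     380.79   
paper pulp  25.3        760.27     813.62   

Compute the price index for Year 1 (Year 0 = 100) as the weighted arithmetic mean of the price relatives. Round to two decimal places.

sand: 11.6 × (44.30/36.15) = 11.6 × 1.225450 = 14.2152
rubber: 10.0 × (1.48/1.71) = 10.0 × 0.865497 = 8.6550
glass: 22.1 × (5.80/4.52) = 22.1 × 1.283186 = 28.3584
fertiliser: 31.0 × (380.79/319.25) = 31.0 × 1.192764 = 36.9757
paper pulp: 25.3 × (813.62/760.27) = 25.3 × 1.070172 = 27.0754
Index = Σ wᵢ·(p₁ᵢ/p₀ᵢ) = 14.2152 + 8.6550 + 28.3584 + 36.9757 + 27.0754 = 115.2796

115.28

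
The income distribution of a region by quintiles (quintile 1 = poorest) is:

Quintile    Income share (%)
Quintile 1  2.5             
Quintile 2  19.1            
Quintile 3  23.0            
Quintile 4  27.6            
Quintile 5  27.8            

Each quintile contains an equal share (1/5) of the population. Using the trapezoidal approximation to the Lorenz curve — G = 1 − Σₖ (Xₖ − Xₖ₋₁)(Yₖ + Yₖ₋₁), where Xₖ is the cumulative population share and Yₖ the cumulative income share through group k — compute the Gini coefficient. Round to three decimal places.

0.236

Cumulative income shares Yₖ: 0.0250, 0.2160, 0.4460, 0.7220, 1.0000
Σ (Xₖ−Xₖ₋₁)(Yₖ+Yₖ₋₁) = (1/5)(0.0250+0.0000) + (1/5)(0.2160+0.0250) + (1/5)(0.4460+0.2160) + (1/5)(0.7220+0.4460) + (1/5)(1.0000+0.7220)
  = 0.0050 + 0.0482 + 0.1324 + 0.2336 + 0.3444 = 0.7636
G = 1 − 0.7636 = 0.2364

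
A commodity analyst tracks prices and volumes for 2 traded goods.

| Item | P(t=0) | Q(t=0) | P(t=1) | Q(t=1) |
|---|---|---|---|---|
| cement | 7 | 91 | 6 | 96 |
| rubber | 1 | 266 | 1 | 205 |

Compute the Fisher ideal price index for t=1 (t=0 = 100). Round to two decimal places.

Laspeyres component (base-period weights):
ΣP(t=1)Q(t=0) = 6×91 + 1×266 = 546 + 266 = 812
ΣP(t=0)Q(t=0) = 7×91 + 1×266 = 637 + 266 = 903
L = 812 / 903 × 100 = 89.9225
Paasche component (current-period weights):
ΣP(t=1)Q(t=1) = 6×96 + 1×205 = 576 + 205 = 781
ΣP(t=0)Q(t=1) = 7×96 + 1×205 = 672 + 205 = 877
P = 781 / 877 × 100 = 89.0536
Fisher = √(L × P) = √(89.9225 × 89.0536) = 89.4870

89.49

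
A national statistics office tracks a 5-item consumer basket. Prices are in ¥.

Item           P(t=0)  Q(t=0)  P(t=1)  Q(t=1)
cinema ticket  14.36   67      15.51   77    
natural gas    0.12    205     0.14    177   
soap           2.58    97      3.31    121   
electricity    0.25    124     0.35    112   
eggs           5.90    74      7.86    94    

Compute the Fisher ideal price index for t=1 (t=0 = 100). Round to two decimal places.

Laspeyres component (base-period weights):
ΣP(t=1)Q(t=0) = 15.51×67 + 0.14×205 + 3.31×97 + 0.35×124 + 7.86×74 = 1039.17 + 28.7 + 321.07 + 43.4 + 581.64 = 2013.98
ΣP(t=0)Q(t=0) = 14.36×67 + 0.12×205 + 2.58×97 + 0.25×124 + 5.90×74 = 962.12 + 24.6 + 250.26 + 31 + 436.6 = 1704.58
L = 2013.98 / 1704.58 × 100 = 118.1511
Paasche component (current-period weights):
ΣP(t=1)Q(t=1) = 15.51×77 + 0.14×177 + 3.31×121 + 0.35×112 + 7.86×94 = 1194.27 + 24.78 + 400.51 + 39.2 + 738.84 = 2397.6
ΣP(t=0)Q(t=1) = 14.36×77 + 0.12×177 + 2.58×121 + 0.25×112 + 5.90×94 = 1105.72 + 21.24 + 312.18 + 28 + 554.6 = 2021.74
P = 2397.6 / 2021.74 × 100 = 118.5909
Fisher = √(L × P) = √(118.1511 × 118.5909) = 118.3708

118.37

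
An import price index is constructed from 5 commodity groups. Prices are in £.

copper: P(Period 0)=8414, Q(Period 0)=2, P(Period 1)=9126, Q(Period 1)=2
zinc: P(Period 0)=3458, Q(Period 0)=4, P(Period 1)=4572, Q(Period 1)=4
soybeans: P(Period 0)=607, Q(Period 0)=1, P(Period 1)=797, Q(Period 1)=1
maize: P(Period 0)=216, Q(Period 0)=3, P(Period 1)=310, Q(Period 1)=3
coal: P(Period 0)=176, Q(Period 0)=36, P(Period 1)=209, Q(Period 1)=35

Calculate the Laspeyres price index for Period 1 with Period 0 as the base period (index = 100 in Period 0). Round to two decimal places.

119.71

Laspeyres price index uses base-period quantities as weights.
ΣP(Period 1)·Q(Period 0) = 9126×2 + 4572×4 + 797×1 + 310×3 + 209×36 = 18252 + 18288 + 797 + 930 + 7524 = 45791
ΣP(Period 0)·Q(Period 0) = 8414×2 + 3458×4 + 607×1 + 216×3 + 176×36 = 16828 + 13832 + 607 + 648 + 6336 = 38251
Index = 45791 / 38251 × 100 = 119.7119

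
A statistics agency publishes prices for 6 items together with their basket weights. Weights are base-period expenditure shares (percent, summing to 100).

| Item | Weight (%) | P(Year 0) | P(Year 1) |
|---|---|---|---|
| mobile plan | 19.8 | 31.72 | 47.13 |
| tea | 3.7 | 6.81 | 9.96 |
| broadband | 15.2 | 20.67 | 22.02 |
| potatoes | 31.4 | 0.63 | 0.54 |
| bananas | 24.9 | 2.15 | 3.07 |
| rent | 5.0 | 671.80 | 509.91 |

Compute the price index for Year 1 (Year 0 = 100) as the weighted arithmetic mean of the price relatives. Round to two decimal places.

117.29

mobile plan: 19.8 × (47.13/31.72) = 19.8 × 1.485813 = 29.4191
tea: 3.7 × (9.96/6.81) = 3.7 × 1.462555 = 5.4115
broadband: 15.2 × (22.02/20.67) = 15.2 × 1.065312 = 16.1927
potatoes: 31.4 × (0.54/0.63) = 31.4 × 0.857143 = 26.9143
bananas: 24.9 × (3.07/2.15) = 24.9 × 1.427907 = 35.5549
rent: 5.0 × (509.91/671.80) = 5.0 × 0.759021 = 3.7951
Index = Σ wᵢ·(p₁ᵢ/p₀ᵢ) = 29.4191 + 5.4115 + 16.1927 + 26.9143 + 35.5549 + 3.7951 = 117.2876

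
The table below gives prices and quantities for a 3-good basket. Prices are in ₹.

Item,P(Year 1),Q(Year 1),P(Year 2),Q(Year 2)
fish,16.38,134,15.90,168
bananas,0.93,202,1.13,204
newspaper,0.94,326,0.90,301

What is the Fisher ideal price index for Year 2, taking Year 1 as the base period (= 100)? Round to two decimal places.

Laspeyres component (base-period weights):
ΣP(Year 2)Q(Year 1) = 15.90×134 + 1.13×202 + 0.90×326 = 2130.6 + 228.26 + 293.4 = 2652.26
ΣP(Year 1)Q(Year 1) = 16.38×134 + 0.93×202 + 0.94×326 = 2194.92 + 187.86 + 306.44 = 2689.22
L = 2652.26 / 2689.22 × 100 = 98.6256
Paasche component (current-period weights):
ΣP(Year 2)Q(Year 2) = 15.90×168 + 1.13×204 + 0.90×301 = 2671.2 + 230.52 + 270.9 = 3172.62
ΣP(Year 1)Q(Year 2) = 16.38×168 + 0.93×204 + 0.94×301 = 2751.84 + 189.72 + 282.94 = 3224.5
P = 3172.62 / 3224.5 × 100 = 98.3911
Fisher = √(L × P) = √(98.6256 × 98.3911) = 98.5083

98.51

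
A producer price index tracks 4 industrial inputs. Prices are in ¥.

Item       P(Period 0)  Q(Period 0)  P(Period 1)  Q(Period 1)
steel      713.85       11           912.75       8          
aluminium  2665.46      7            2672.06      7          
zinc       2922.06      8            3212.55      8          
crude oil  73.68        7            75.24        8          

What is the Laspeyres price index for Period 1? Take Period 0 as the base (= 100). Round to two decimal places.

109.06

Laspeyres price index uses base-period quantities as weights.
ΣP(Period 1)·Q(Period 0) = 912.75×11 + 2672.06×7 + 3212.55×8 + 75.24×7 = 10040.25 + 18704.42 + 25700.4 + 526.68 = 54971.75
ΣP(Period 0)·Q(Period 0) = 713.85×11 + 2665.46×7 + 2922.06×8 + 73.68×7 = 7852.35 + 18658.22 + 23376.48 + 515.76 = 50402.81
Index = 54971.75 / 50402.81 × 100 = 109.0649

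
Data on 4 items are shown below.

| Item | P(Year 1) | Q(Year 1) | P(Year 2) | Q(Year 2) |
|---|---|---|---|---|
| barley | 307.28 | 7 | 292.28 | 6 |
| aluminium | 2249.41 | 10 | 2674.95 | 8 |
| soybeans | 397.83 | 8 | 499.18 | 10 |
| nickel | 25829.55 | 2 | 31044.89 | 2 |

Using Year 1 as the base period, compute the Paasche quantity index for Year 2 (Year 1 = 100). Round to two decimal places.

Paasche quantity index uses current-period prices as weights.
ΣP(Year 2)·Q(Year 2) = 292.28×6 + 2674.95×8 + 499.18×10 + 31044.89×2 = 1753.68 + 21399.6 + 4991.8 + 62089.78 = 90234.86
ΣP(Year 2)·Q(Year 1) = 292.28×7 + 2674.95×10 + 499.18×8 + 31044.89×2 = 2045.96 + 26749.5 + 3993.44 + 62089.78 = 94878.68
Index = 90234.86 / 94878.68 × 100 = 95.1055

95.11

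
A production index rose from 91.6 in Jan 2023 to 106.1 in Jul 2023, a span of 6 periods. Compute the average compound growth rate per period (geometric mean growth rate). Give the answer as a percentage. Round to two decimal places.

Growth factor = (106.1/91.6)^(1/6) = (1.158297)^(1/6) = 1.024794
Growth rate = 1.024794 − 1 = 0.024794 = 2.4794%

2.48%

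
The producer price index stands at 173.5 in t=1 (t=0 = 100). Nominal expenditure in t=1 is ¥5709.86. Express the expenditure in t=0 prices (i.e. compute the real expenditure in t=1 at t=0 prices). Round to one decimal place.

Real = Nominal ÷ (Index/100) = 5709.86 ÷ (173.5/100)
     = 5709.86 ÷ 1.735 = 3290.9856

3291.0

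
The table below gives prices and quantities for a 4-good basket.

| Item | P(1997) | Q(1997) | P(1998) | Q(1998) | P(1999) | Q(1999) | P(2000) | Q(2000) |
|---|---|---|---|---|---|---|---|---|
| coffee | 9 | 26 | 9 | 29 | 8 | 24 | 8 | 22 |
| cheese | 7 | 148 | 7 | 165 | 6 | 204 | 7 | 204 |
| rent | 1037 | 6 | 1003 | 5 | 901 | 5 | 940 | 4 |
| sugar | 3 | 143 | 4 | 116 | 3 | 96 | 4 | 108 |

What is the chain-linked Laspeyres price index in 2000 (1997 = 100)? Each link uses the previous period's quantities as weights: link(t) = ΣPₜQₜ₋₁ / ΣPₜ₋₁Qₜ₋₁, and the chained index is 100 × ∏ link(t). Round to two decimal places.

94.40

Link 1997→1998:
ΣP(1998)Q(1997) = 9×26 + 7×148 + 1003×6 + 4×143 = 234 + 1036 + 6018 + 572 = 7860
ΣP(1997)Q(1997) = 9×26 + 7×148 + 1037×6 + 3×143 = 234 + 1036 + 6222 + 429 = 7921
link = 7860/7921 = 0.992299
Link 1998→1999:
ΣP(1999)Q(1998) = 8×29 + 6×165 + 901×5 + 3×116 = 232 + 990 + 4505 + 348 = 6075
ΣP(1998)Q(1998) = 9×29 + 7×165 + 1003×5 + 4×116 = 261 + 1155 + 5015 + 464 = 6895
link = 6075/6895 = 0.881073
Link 1999→2000:
ΣP(2000)Q(1999) = 8×24 + 7×204 + 940×5 + 4×96 = 192 + 1428 + 4700 + 384 = 6704
ΣP(1999)Q(1999) = 8×24 + 6×204 + 901×5 + 3×96 = 192 + 1224 + 4505 + 288 = 6209
link = 6704/6209 = 1.079723
Chained index = 100 × 0.992299 × 0.881073 × 1.079723 = 94.3989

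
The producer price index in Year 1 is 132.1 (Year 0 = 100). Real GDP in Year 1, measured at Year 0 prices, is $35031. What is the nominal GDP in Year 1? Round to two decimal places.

Nominal = Real × (Index/100) = 35031 × (132.1/100)
        = 35031 × 1.321 = 46275.9510

46275.95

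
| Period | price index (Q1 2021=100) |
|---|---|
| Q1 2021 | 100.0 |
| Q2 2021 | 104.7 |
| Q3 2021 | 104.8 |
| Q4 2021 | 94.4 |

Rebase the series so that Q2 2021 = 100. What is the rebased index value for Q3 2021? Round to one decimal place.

100.1

Rebased(Q3 2021) = 104.8 / 104.7 × 100 = 100.0955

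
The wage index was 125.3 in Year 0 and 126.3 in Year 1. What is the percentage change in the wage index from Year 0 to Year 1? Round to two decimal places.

Change = (126.3 − 125.3) / 125.3 × 100
       = 1.0 / 125.3 × 100 = 0.7981%

0.80%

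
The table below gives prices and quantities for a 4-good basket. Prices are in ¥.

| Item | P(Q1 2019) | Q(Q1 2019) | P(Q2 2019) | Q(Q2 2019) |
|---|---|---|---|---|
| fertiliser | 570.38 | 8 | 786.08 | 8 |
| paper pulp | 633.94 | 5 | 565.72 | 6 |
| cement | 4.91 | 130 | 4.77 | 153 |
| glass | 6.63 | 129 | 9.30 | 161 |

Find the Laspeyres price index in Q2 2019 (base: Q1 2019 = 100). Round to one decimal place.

118.5

Laspeyres price index uses base-period quantities as weights.
ΣP(Q2 2019)·Q(Q1 2019) = 786.08×8 + 565.72×5 + 4.77×130 + 9.30×129 = 6288.64 + 2828.6 + 620.1 + 1199.7 = 10937.04
ΣP(Q1 2019)·Q(Q1 2019) = 570.38×8 + 633.94×5 + 4.91×130 + 6.63×129 = 4563.04 + 3169.7 + 638.3 + 855.27 = 9226.31
Index = 10937.04 / 9226.31 × 100 = 118.5419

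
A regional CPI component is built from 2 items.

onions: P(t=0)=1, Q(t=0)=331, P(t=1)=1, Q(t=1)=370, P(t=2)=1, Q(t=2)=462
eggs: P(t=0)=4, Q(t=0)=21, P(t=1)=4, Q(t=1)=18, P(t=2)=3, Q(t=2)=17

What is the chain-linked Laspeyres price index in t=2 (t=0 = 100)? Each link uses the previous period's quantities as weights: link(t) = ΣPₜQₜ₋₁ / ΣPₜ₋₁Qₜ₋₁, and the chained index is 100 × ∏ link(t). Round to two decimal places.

Link t=0→t=1:
ΣP(t=1)Q(t=0) = 1×331 + 4×21 = 331 + 84 = 415
ΣP(t=0)Q(t=0) = 1×331 + 4×21 = 331 + 84 = 415
link = 415/415 = 1.000000
Link t=1→t=2:
ΣP(t=2)Q(t=1) = 1×370 + 3×18 = 370 + 54 = 424
ΣP(t=1)Q(t=1) = 1×370 + 4×18 = 370 + 72 = 442
link = 424/442 = 0.959276
Chained index = 100 × 1.000000 × 0.959276 = 95.9276

95.93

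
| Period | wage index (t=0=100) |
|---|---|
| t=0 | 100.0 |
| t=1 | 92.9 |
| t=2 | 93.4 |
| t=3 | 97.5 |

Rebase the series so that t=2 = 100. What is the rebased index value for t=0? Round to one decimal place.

Rebased(t=0) = 100.0 / 93.4 × 100 = 107.0664

107.1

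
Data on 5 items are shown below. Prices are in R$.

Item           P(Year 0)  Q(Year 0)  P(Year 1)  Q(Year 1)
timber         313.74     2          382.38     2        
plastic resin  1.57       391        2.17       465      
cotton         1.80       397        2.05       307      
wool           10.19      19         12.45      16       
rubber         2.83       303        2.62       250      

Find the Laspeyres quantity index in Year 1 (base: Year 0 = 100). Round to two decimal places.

Laspeyres quantity index uses base-period prices as weights.
ΣP(Year 0)·Q(Year 1) = 313.74×2 + 1.57×465 + 1.80×307 + 10.19×16 + 2.83×250 = 627.48 + 730.05 + 552.6 + 163.04 + 707.5 = 2780.67
ΣP(Year 0)·Q(Year 0) = 313.74×2 + 1.57×391 + 1.80×397 + 10.19×19 + 2.83×303 = 627.48 + 613.87 + 714.6 + 193.61 + 857.49 = 3007.05
Index = 2780.67 / 3007.05 × 100 = 92.4717

92.47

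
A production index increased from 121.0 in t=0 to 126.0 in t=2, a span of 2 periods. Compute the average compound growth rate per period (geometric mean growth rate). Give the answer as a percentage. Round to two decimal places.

Growth factor = (126.0/121.0)^(1/2) = (1.041322)^(1/2) = 1.020452
Growth rate = 1.020452 − 1 = 0.020452 = 2.0452%

2.05%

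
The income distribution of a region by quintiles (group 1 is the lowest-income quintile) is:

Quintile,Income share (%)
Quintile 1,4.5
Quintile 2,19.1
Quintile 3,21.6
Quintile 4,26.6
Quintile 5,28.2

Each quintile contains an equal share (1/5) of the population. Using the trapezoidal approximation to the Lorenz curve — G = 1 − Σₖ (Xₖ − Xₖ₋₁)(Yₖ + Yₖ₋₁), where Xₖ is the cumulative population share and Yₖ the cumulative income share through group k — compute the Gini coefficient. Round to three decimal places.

Cumulative income shares Yₖ: 0.0450, 0.2360, 0.4520, 0.7180, 1.0000
Σ (Xₖ−Xₖ₋₁)(Yₖ+Yₖ₋₁) = (1/5)(0.0450+0.0000) + (1/5)(0.2360+0.0450) + (1/5)(0.4520+0.2360) + (1/5)(0.7180+0.4520) + (1/5)(1.0000+0.7180)
  = 0.0090 + 0.0562 + 0.1376 + 0.2340 + 0.3436 = 0.7804
G = 1 − 0.7804 = 0.2196

0.220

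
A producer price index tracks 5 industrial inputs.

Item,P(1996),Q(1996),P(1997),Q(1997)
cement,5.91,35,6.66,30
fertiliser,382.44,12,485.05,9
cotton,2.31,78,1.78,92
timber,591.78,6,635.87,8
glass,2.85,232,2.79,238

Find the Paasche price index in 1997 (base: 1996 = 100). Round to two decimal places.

Paasche price index uses current-period quantities as weights.
ΣP(1997)·Q(1997) = 6.66×30 + 485.05×9 + 1.78×92 + 635.87×8 + 2.79×238 = 199.8 + 4365.45 + 163.76 + 5086.96 + 664.02 = 10479.99
ΣP(1996)·Q(1997) = 5.91×30 + 382.44×9 + 2.31×92 + 591.78×8 + 2.85×238 = 177.3 + 3441.96 + 212.52 + 4734.24 + 678.3 = 9244.32
Index = 10479.99 / 9244.32 × 100 = 113.3668

113.37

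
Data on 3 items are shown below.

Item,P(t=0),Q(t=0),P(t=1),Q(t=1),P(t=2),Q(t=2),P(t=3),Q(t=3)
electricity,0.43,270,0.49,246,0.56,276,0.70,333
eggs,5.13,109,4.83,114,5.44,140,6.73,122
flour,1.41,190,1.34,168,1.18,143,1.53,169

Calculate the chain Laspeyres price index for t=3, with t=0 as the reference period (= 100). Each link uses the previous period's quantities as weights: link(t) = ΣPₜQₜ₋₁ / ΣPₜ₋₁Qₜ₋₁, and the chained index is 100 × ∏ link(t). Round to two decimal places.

Link t=0→t=1:
ΣP(t=1)Q(t=0) = 0.49×270 + 4.83×109 + 1.34×190 = 132.3 + 526.47 + 254.6 = 913.37
ΣP(t=0)Q(t=0) = 0.43×270 + 5.13×109 + 1.41×190 = 116.1 + 559.17 + 267.9 = 943.17
link = 913.37/943.17 = 0.968404
Link t=1→t=2:
ΣP(t=2)Q(t=1) = 0.56×246 + 5.44×114 + 1.18×168 = 137.76 + 620.16 + 198.24 = 956.16
ΣP(t=1)Q(t=1) = 0.49×246 + 4.83×114 + 1.34×168 = 120.54 + 550.62 + 225.12 = 896.28
link = 956.16/896.28 = 1.066809
Link t=2→t=3:
ΣP(t=3)Q(t=2) = 0.70×276 + 6.73×140 + 1.53×143 = 193.2 + 942.2 + 218.79 = 1354.19
ΣP(t=2)Q(t=2) = 0.56×276 + 5.44×140 + 1.18×143 = 154.56 + 761.6 + 168.74 = 1084.9
link = 1354.19/1084.9 = 1.248216
Chained index = 100 × 0.968404 × 1.066809 × 1.248216 = 128.9536

128.95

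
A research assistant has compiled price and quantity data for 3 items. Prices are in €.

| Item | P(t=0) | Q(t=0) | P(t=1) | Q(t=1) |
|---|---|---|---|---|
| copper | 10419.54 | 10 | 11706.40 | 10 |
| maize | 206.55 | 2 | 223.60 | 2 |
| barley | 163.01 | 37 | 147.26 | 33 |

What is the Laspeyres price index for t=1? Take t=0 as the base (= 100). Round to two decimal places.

Laspeyres price index uses base-period quantities as weights.
ΣP(t=1)·Q(t=0) = 11706.40×10 + 223.60×2 + 147.26×37 = 117064 + 447.2 + 5448.62 = 122959.82
ΣP(t=0)·Q(t=0) = 10419.54×10 + 206.55×2 + 163.01×37 = 104195.4 + 413.1 + 6031.37 = 110639.87
Index = 122959.82 / 110639.87 × 100 = 111.1352

111.14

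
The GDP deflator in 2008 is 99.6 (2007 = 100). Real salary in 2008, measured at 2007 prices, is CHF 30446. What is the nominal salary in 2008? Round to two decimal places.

30324.22

Nominal = Real × (Index/100) = 30446 × (99.6/100)
        = 30446 × 0.996 = 30324.2160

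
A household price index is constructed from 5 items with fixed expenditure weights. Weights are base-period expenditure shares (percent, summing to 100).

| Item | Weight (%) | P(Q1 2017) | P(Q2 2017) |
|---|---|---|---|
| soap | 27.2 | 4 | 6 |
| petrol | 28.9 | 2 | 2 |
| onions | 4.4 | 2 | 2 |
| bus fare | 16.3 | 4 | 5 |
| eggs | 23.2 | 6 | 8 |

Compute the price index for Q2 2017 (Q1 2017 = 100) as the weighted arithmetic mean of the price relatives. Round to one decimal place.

125.4

soap: 27.2 × (6/4) = 27.2 × 1.500000 = 40.8000
petrol: 28.9 × (2/2) = 28.9 × 1.000000 = 28.9000
onions: 4.4 × (2/2) = 4.4 × 1.000000 = 4.4000
bus fare: 16.3 × (5/4) = 16.3 × 1.250000 = 20.3750
eggs: 23.2 × (8/6) = 23.2 × 1.333333 = 30.9333
Index = Σ wᵢ·(p₁ᵢ/p₀ᵢ) = 40.8000 + 28.9000 + 4.4000 + 20.3750 + 30.9333 = 125.4083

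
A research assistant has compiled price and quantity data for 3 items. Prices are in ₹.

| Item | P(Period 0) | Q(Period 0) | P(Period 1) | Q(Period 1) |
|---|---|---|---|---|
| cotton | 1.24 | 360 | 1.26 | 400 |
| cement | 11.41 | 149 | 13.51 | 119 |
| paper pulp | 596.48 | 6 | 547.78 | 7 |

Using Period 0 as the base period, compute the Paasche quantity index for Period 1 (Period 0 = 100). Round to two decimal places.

103.35

Paasche quantity index uses current-period prices as weights.
ΣP(Period 1)·Q(Period 1) = 1.26×400 + 13.51×119 + 547.78×7 = 504 + 1607.69 + 3834.46 = 5946.15
ΣP(Period 1)·Q(Period 0) = 1.26×360 + 13.51×149 + 547.78×6 = 453.6 + 2012.99 + 3286.68 = 5753.27
Index = 5946.15 / 5753.27 × 100 = 103.3525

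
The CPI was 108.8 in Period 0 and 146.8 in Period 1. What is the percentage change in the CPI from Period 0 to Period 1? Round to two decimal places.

34.93%

Change = (146.8 − 108.8) / 108.8 × 100
       = 38.0 / 108.8 × 100 = 34.9265%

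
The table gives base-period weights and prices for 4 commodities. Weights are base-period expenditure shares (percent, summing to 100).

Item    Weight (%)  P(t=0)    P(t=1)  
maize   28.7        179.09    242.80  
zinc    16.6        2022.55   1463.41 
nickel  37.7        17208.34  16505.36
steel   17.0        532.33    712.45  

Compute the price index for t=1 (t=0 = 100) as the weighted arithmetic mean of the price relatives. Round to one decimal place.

109.8

maize: 28.7 × (242.80/179.09) = 28.7 × 1.355743 = 38.9098
zinc: 16.6 × (1463.41/2022.55) = 16.6 × 0.723547 = 12.0109
nickel: 37.7 × (16505.36/17208.34) = 37.7 × 0.959149 = 36.1599
steel: 17.0 × (712.45/532.33) = 17.0 × 1.338362 = 22.7521
Index = Σ wᵢ·(p₁ᵢ/p₀ᵢ) = 38.9098 + 12.0109 + 36.1599 + 22.7521 = 109.8328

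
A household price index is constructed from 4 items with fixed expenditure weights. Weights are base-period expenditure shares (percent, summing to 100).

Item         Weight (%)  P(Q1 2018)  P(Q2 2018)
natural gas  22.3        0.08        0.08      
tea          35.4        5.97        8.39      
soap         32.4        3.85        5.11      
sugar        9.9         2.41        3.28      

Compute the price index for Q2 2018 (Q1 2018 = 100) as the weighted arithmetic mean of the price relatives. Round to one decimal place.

128.5

natural gas: 22.3 × (0.08/0.08) = 22.3 × 1.000000 = 22.3000
tea: 35.4 × (8.39/5.97) = 35.4 × 1.405360 = 49.7497
soap: 32.4 × (5.11/3.85) = 32.4 × 1.327273 = 43.0036
sugar: 9.9 × (3.28/2.41) = 9.9 × 1.360996 = 13.4739
Index = Σ wᵢ·(p₁ᵢ/p₀ᵢ) = 22.3000 + 49.7497 + 43.0036 + 13.4739 = 128.5272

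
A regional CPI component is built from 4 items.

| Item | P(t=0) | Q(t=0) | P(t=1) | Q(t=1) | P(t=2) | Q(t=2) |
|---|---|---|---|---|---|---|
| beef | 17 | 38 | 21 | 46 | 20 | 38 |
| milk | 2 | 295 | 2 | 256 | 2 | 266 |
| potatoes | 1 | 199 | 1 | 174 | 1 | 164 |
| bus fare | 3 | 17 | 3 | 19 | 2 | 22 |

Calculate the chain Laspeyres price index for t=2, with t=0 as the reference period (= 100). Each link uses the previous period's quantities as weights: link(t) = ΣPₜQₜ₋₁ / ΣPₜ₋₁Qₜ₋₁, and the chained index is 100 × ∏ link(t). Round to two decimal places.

Link t=0→t=1:
ΣP(t=1)Q(t=0) = 21×38 + 2×295 + 1×199 + 3×17 = 798 + 590 + 199 + 51 = 1638
ΣP(t=0)Q(t=0) = 17×38 + 2×295 + 1×199 + 3×17 = 646 + 590 + 199 + 51 = 1486
link = 1638/1486 = 1.102288
Link t=1→t=2:
ΣP(t=2)Q(t=1) = 20×46 + 2×256 + 1×174 + 2×19 = 920 + 512 + 174 + 38 = 1644
ΣP(t=1)Q(t=1) = 21×46 + 2×256 + 1×174 + 3×19 = 966 + 512 + 174 + 57 = 1709
link = 1644/1709 = 0.961966
Chained index = 100 × 1.102288 × 0.961966 = 106.0364

106.04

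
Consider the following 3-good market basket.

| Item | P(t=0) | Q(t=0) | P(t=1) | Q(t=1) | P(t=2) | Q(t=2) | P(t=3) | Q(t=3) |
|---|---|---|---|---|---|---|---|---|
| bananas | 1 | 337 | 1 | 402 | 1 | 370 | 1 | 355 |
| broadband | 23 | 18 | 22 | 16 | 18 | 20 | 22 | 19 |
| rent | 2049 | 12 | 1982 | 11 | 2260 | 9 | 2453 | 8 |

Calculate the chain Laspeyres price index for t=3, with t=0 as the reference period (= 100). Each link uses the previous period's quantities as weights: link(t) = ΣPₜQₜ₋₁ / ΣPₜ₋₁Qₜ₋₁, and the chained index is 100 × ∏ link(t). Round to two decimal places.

119.05

Link t=0→t=1:
ΣP(t=1)Q(t=0) = 1×337 + 22×18 + 1982×12 = 337 + 396 + 23784 = 24517
ΣP(t=0)Q(t=0) = 1×337 + 23×18 + 2049×12 = 337 + 414 + 24588 = 25339
link = 24517/25339 = 0.967560
Link t=1→t=2:
ΣP(t=2)Q(t=1) = 1×402 + 18×16 + 2260×11 = 402 + 288 + 24860 = 25550
ΣP(t=1)Q(t=1) = 1×402 + 22×16 + 1982×11 = 402 + 352 + 21802 = 22556
link = 25550/22556 = 1.132736
Link t=2→t=3:
ΣP(t=3)Q(t=2) = 1×370 + 22×20 + 2453×9 = 370 + 440 + 22077 = 22887
ΣP(t=2)Q(t=2) = 1×370 + 18×20 + 2260×9 = 370 + 360 + 20340 = 21070
link = 22887/21070 = 1.086236
Chained index = 100 × 0.967560 × 1.132736 × 1.086236 = 119.0504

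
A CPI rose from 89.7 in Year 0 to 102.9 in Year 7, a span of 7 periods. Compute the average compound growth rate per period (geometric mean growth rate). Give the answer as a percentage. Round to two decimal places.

Growth factor = (102.9/89.7)^(1/7) = (1.147157)^(1/7) = 1.019806
Growth rate = 1.019806 − 1 = 0.019806 = 1.9806%

1.98%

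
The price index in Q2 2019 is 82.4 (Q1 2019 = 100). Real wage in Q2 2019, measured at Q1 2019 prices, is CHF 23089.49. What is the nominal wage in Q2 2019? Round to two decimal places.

19025.74

Nominal = Real × (Index/100) = 23089.49 × (82.4/100)
        = 23089.49 × 0.824 = 19025.7398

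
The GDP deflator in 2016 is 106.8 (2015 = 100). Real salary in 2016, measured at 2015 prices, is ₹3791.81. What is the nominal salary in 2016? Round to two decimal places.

Nominal = Real × (Index/100) = 3791.81 × (106.8/100)
        = 3791.81 × 1.068 = 4049.6531

4049.65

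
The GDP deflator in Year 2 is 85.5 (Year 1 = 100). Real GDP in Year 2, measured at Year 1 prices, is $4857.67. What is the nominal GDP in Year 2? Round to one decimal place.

Nominal = Real × (Index/100) = 4857.67 × (85.5/100)
        = 4857.67 × 0.855 = 4153.3079

4153.3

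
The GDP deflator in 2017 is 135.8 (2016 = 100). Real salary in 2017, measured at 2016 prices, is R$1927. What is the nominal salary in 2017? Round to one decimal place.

Nominal = Real × (Index/100) = 1927 × (135.8/100)
        = 1927 × 1.358 = 2616.8660

2616.9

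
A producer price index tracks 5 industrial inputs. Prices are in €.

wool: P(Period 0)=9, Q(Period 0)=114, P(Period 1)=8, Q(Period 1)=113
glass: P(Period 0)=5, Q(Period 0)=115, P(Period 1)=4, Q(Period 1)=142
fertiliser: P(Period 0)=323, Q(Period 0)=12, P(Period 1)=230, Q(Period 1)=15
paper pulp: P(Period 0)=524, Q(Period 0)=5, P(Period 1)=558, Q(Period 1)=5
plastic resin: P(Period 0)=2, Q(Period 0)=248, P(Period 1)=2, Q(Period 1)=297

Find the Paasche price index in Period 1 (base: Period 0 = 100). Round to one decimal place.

Paasche price index uses current-period quantities as weights.
ΣP(Period 1)·Q(Period 1) = 8×113 + 4×142 + 230×15 + 558×5 + 2×297 = 904 + 568 + 3450 + 2790 + 594 = 8306
ΣP(Period 0)·Q(Period 1) = 9×113 + 5×142 + 323×15 + 524×5 + 2×297 = 1017 + 710 + 4845 + 2620 + 594 = 9786
Index = 8306 / 9786 × 100 = 84.8764

84.9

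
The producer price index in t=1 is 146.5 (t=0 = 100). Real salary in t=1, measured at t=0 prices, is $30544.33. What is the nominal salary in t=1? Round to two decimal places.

44747.44

Nominal = Real × (Index/100) = 30544.33 × (146.5/100)
        = 30544.33 × 1.465 = 44747.4435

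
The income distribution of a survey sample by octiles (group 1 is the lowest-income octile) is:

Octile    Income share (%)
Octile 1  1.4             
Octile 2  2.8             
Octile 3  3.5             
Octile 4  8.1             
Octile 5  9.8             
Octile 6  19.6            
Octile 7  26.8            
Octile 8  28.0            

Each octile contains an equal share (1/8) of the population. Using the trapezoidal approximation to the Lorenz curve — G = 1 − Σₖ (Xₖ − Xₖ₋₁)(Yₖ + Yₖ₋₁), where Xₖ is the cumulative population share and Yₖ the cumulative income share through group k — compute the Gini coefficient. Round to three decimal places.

Cumulative income shares Yₖ: 0.0140, 0.0420, 0.0770, 0.1580, 0.2560, 0.4520, 0.7200, 1.0000
Σ (Xₖ−Xₖ₋₁)(Yₖ+Yₖ₋₁) = (1/8)(0.0140+0.0000) + (1/8)(0.0420+0.0140) + (1/8)(0.0770+0.0420) + (1/8)(0.1580+0.0770) + (1/8)(0.2560+0.1580) + (1/8)(0.4520+0.2560) + (1/8)(0.7200+0.4520) + (1/8)(1.0000+0.7200)
  = 0.0017 + 0.0070 + 0.0149 + 0.0294 + 0.0518 + 0.0885 + 0.1465 + 0.2150 = 0.5547
G = 1 − 0.5547 = 0.4453

0.445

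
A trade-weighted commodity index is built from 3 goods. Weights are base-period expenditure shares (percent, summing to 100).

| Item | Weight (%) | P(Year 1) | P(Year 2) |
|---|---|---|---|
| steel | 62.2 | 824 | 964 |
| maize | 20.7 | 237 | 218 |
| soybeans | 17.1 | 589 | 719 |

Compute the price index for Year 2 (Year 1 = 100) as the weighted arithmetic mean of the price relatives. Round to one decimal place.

112.7

steel: 62.2 × (964/824) = 62.2 × 1.169903 = 72.7680
maize: 20.7 × (218/237) = 20.7 × 0.919831 = 19.0405
soybeans: 17.1 × (719/589) = 17.1 × 1.220713 = 20.8742
Index = Σ wᵢ·(p₁ᵢ/p₀ᵢ) = 72.7680 + 19.0405 + 20.8742 = 112.6827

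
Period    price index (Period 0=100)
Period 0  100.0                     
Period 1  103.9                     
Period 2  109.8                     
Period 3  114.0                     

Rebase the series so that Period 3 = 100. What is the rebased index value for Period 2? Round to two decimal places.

Rebased(Period 2) = 109.8 / 114.0 × 100 = 96.3158

96.32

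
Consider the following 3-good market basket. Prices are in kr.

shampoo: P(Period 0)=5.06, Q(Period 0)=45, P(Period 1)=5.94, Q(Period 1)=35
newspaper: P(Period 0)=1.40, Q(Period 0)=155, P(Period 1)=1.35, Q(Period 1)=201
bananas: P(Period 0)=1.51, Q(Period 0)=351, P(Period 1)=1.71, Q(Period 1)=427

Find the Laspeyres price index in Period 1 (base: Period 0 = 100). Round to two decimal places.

110.47

Laspeyres price index uses base-period quantities as weights.
ΣP(Period 1)·Q(Period 0) = 5.94×45 + 1.35×155 + 1.71×351 = 267.3 + 209.25 + 600.21 = 1076.76
ΣP(Period 0)·Q(Period 0) = 5.06×45 + 1.40×155 + 1.51×351 = 227.7 + 217 + 530.01 = 974.71
Index = 1076.76 / 974.71 × 100 = 110.4698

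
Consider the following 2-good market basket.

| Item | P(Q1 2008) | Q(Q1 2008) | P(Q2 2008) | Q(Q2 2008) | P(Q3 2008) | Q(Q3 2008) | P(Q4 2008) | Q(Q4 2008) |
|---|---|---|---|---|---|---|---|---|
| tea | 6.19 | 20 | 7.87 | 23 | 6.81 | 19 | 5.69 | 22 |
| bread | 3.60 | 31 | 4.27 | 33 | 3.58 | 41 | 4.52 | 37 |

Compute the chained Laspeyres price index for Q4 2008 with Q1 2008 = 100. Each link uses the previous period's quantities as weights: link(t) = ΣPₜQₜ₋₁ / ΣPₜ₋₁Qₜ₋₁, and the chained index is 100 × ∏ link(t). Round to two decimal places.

111.63

Link Q1 2008→Q2 2008:
ΣP(Q2 2008)Q(Q1 2008) = 7.87×20 + 4.27×31 = 157.4 + 132.37 = 289.77
ΣP(Q1 2008)Q(Q1 2008) = 6.19×20 + 3.60×31 = 123.8 + 111.6 = 235.4
link = 289.77/235.4 = 1.230969
Link Q2 2008→Q3 2008:
ΣP(Q3 2008)Q(Q2 2008) = 6.81×23 + 3.58×33 = 156.63 + 118.14 = 274.77
ΣP(Q2 2008)Q(Q2 2008) = 7.87×23 + 4.27×33 = 181.01 + 140.91 = 321.92
link = 274.77/321.92 = 0.853535
Link Q3 2008→Q4 2008:
ΣP(Q4 2008)Q(Q3 2008) = 5.69×19 + 4.52×41 = 108.11 + 185.32 = 293.43
ΣP(Q3 2008)Q(Q3 2008) = 6.81×19 + 3.58×41 = 129.39 + 146.78 = 276.17
link = 293.43/276.17 = 1.062498
Chained index = 100 × 1.230969 × 0.853535 × 1.062498 = 111.6340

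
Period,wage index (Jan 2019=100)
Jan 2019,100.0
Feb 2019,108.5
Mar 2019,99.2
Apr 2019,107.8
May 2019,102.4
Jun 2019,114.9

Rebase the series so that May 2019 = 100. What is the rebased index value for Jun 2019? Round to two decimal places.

112.21

Rebased(Jun 2019) = 114.9 / 102.4 × 100 = 112.2070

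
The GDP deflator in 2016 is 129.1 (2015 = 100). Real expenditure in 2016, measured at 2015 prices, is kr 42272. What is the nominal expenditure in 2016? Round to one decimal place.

54573.2

Nominal = Real × (Index/100) = 42272 × (129.1/100)
        = 42272 × 1.291 = 54573.1520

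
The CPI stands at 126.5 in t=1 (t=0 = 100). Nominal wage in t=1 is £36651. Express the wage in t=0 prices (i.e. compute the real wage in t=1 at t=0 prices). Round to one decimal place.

28973.1

Real = Nominal ÷ (Index/100) = 36651 ÷ (126.5/100)
     = 36651 ÷ 1.265 = 28973.1225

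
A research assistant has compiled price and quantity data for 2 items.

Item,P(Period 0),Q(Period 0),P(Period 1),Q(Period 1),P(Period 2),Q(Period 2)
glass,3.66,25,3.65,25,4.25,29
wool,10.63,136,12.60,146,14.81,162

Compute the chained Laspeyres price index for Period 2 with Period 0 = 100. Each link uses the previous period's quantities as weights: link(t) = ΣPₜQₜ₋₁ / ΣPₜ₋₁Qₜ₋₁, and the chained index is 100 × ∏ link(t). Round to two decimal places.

137.95

Link Period 0→Period 1:
ΣP(Period 1)Q(Period 0) = 3.65×25 + 12.60×136 = 91.25 + 1713.6 = 1804.85
ΣP(Period 0)Q(Period 0) = 3.66×25 + 10.63×136 = 91.5 + 1445.68 = 1537.18
link = 1804.85/1537.18 = 1.174131
Link Period 1→Period 2:
ΣP(Period 2)Q(Period 1) = 4.25×25 + 14.81×146 = 106.25 + 2162.26 = 2268.51
ΣP(Period 1)Q(Period 1) = 3.65×25 + 12.60×146 = 91.25 + 1839.6 = 1930.85
link = 2268.51/1930.85 = 1.174876
Chained index = 100 × 1.174131 × 1.174876 = 137.9458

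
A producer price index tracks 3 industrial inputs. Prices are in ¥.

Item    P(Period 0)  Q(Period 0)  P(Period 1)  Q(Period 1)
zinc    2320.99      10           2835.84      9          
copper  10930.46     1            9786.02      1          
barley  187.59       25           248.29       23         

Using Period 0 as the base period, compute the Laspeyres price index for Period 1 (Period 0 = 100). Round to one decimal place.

114.2

Laspeyres price index uses base-period quantities as weights.
ΣP(Period 1)·Q(Period 0) = 2835.84×10 + 9786.02×1 + 248.29×25 = 28358.4 + 9786.02 + 6207.25 = 44351.67
ΣP(Period 0)·Q(Period 0) = 2320.99×10 + 10930.46×1 + 187.59×25 = 23209.9 + 10930.46 + 4689.75 = 38830.11
Index = 44351.67 / 38830.11 × 100 = 114.2198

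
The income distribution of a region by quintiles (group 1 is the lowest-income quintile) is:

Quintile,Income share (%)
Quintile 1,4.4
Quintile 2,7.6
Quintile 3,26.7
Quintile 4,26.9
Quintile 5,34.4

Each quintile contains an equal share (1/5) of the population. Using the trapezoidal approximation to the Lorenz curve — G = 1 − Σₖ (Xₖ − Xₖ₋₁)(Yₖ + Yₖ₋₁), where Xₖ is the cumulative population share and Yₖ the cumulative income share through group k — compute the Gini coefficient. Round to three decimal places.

Cumulative income shares Yₖ: 0.0440, 0.1200, 0.3870, 0.6560, 1.0000
Σ (Xₖ−Xₖ₋₁)(Yₖ+Yₖ₋₁) = (1/5)(0.0440+0.0000) + (1/5)(0.1200+0.0440) + (1/5)(0.3870+0.1200) + (1/5)(0.6560+0.3870) + (1/5)(1.0000+0.6560)
  = 0.0088 + 0.0328 + 0.1014 + 0.2086 + 0.3312 = 0.6828
G = 1 − 0.6828 = 0.3172

0.317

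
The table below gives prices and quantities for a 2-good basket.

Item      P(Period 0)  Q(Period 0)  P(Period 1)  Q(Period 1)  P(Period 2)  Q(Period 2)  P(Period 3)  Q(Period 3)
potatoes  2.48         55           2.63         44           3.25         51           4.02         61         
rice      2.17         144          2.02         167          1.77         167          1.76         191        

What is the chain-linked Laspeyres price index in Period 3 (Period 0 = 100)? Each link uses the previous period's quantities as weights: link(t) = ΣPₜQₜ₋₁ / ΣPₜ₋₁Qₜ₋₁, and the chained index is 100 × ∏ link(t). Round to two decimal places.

Link Period 0→Period 1:
ΣP(Period 1)Q(Period 0) = 2.63×55 + 2.02×144 = 144.65 + 290.88 = 435.53
ΣP(Period 0)Q(Period 0) = 2.48×55 + 2.17×144 = 136.4 + 312.48 = 448.88
link = 435.53/448.88 = 0.970259
Link Period 1→Period 2:
ΣP(Period 2)Q(Period 1) = 3.25×44 + 1.77×167 = 143 + 295.59 = 438.59
ΣP(Period 1)Q(Period 1) = 2.63×44 + 2.02×167 = 115.72 + 337.34 = 453.06
link = 438.59/453.06 = 0.968062
Link Period 2→Period 3:
ΣP(Period 3)Q(Period 2) = 4.02×51 + 1.76×167 = 205.02 + 293.92 = 498.94
ΣP(Period 2)Q(Period 2) = 3.25×51 + 1.77×167 = 165.75 + 295.59 = 461.34
link = 498.94/461.34 = 1.081502
Chained index = 100 × 0.970259 × 0.968062 × 1.081502 = 101.5823

101.58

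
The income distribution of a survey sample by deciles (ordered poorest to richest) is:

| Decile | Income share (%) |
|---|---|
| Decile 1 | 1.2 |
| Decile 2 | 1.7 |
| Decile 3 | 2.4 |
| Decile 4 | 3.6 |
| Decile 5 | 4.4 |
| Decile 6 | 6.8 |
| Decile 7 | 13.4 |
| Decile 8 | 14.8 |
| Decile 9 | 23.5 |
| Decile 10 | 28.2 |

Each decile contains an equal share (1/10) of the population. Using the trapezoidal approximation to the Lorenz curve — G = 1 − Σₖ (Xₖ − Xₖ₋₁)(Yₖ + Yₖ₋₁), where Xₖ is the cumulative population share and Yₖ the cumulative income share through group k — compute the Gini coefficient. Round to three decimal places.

0.489

Cumulative income shares Yₖ: 0.0120, 0.0290, 0.0530, 0.0890, 0.1330, 0.2010, 0.3350, 0.4830, 0.7180, 1.0000
Σ (Xₖ−Xₖ₋₁)(Yₖ+Yₖ₋₁) = (1/10)(0.0120+0.0000) + (1/10)(0.0290+0.0120) + (1/10)(0.0530+0.0290) + (1/10)(0.0890+0.0530) + (1/10)(0.1330+0.0890) + (1/10)(0.2010+0.1330) + (1/10)(0.3350+0.2010) + (1/10)(0.4830+0.3350) + (1/10)(0.7180+0.4830) + (1/10)(1.0000+0.7180)
  = 0.0012 + 0.0041 + 0.0082 + 0.0142 + 0.0222 + 0.0334 + 0.0536 + 0.0818 + 0.1201 + 0.1718 = 0.5106
G = 1 − 0.5106 = 0.4894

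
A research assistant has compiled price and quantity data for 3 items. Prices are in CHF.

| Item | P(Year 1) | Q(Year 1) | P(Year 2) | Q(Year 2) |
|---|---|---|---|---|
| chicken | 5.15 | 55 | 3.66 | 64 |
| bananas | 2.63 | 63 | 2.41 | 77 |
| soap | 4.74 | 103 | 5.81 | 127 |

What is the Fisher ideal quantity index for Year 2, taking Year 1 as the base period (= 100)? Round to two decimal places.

121.34

Laspeyres component (base-period weights):
ΣP(Year 1)Q(Year 2) = 5.15×64 + 2.63×77 + 4.74×127 = 329.6 + 202.51 + 601.98 = 1134.09
ΣP(Year 1)Q(Year 1) = 5.15×55 + 2.63×63 + 4.74×103 = 283.25 + 165.69 + 488.22 = 937.16
L = 1134.09 / 937.16 × 100 = 121.0135
Paasche component (current-period weights):
ΣP(Year 2)Q(Year 2) = 3.66×64 + 2.41×77 + 5.81×127 = 234.24 + 185.57 + 737.87 = 1157.68
ΣP(Year 2)Q(Year 1) = 3.66×55 + 2.41×63 + 5.81×103 = 201.3 + 151.83 + 598.43 = 951.56
P = 1157.68 / 951.56 × 100 = 121.6613
Fisher = √(L × P) = √(121.0135 × 121.6613) = 121.3369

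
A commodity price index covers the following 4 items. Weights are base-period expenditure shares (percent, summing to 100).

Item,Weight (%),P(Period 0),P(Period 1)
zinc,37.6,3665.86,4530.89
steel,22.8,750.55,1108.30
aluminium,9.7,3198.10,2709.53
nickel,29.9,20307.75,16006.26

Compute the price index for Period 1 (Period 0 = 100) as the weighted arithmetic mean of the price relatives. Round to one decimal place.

111.9

zinc: 37.6 × (4530.89/3665.86) = 37.6 × 1.235969 = 46.4724
steel: 22.8 × (1108.30/750.55) = 22.8 × 1.476650 = 33.6676
aluminium: 9.7 × (2709.53/3198.10) = 9.7 × 0.847231 = 8.2181
nickel: 29.9 × (16006.26/20307.75) = 29.9 × 0.788185 = 23.5667
Index = Σ wᵢ·(p₁ᵢ/p₀ᵢ) = 46.4724 + 33.6676 + 8.2181 + 23.5667 = 111.9249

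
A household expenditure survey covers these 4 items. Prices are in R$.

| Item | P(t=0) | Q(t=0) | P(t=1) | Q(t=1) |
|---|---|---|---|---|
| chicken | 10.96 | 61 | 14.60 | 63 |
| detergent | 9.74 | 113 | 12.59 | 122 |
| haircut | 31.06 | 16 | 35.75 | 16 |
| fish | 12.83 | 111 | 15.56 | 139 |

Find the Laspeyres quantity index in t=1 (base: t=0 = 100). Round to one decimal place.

Laspeyres quantity index uses base-period prices as weights.
ΣP(t=0)·Q(t=1) = 10.96×63 + 9.74×122 + 31.06×16 + 12.83×139 = 690.48 + 1188.28 + 496.96 + 1783.37 = 4159.09
ΣP(t=0)·Q(t=0) = 10.96×61 + 9.74×113 + 31.06×16 + 12.83×111 = 668.56 + 1100.62 + 496.96 + 1424.13 = 3690.27
Index = 4159.09 / 3690.27 × 100 = 112.7042

112.7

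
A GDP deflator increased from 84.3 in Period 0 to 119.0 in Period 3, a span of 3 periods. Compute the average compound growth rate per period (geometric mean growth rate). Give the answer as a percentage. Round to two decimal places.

12.18%

Growth factor = (119.0/84.3)^(1/3) = (1.411625)^(1/3) = 1.121777
Growth rate = 1.121777 − 1 = 0.121777 = 12.1777%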